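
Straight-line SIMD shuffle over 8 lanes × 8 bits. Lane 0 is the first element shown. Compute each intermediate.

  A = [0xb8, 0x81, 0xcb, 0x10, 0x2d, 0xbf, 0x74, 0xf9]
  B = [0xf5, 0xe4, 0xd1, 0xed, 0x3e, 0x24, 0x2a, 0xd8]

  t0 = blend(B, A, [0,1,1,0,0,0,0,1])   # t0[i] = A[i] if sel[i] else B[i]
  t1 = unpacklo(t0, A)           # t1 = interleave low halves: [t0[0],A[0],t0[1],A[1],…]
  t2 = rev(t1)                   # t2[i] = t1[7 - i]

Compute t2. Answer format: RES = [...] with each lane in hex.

→ t0 |f5|81|cb|ed|3e|24|2a|f9|
→ t1 |f5|b8|81|81|cb|cb|ed|10|
→ t2 |10|ed|cb|cb|81|81|b8|f5|

RES = [0x10, 0xed, 0xcb, 0xcb, 0x81, 0x81, 0xb8, 0xf5]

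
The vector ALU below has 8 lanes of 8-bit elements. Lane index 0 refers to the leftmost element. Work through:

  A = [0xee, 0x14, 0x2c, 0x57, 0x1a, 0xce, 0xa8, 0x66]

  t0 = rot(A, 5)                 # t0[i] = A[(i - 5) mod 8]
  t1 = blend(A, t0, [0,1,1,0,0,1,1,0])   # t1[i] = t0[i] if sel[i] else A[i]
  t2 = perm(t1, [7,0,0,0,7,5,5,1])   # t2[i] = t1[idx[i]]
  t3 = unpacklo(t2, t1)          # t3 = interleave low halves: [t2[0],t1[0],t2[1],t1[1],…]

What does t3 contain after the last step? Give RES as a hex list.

RES = [ 0x66  0xee  0xee  0x1a  0xee  0xce  0xee  0x57 ]

t0 = [0x57, 0x1a, 0xce, 0xa8, 0x66, 0xee, 0x14, 0x2c]
t1 = [0xee, 0x1a, 0xce, 0x57, 0x1a, 0xee, 0x14, 0x66]
t2 = [0x66, 0xee, 0xee, 0xee, 0x66, 0xee, 0xee, 0x1a]
t3 = [0x66, 0xee, 0xee, 0x1a, 0xee, 0xce, 0xee, 0x57]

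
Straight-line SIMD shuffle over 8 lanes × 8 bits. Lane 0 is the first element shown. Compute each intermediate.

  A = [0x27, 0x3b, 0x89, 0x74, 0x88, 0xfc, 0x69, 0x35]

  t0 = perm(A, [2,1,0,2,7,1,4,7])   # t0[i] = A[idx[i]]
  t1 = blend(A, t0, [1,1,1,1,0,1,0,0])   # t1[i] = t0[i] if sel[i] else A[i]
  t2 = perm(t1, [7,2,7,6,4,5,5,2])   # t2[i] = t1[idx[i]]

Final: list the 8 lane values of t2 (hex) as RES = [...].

RES = [ 0x35  0x27  0x35  0x69  0x88  0x3b  0x3b  0x27 ]

t0 = [0x89, 0x3b, 0x27, 0x89, 0x35, 0x3b, 0x88, 0x35]
t1 = [0x89, 0x3b, 0x27, 0x89, 0x88, 0x3b, 0x69, 0x35]
t2 = [0x35, 0x27, 0x35, 0x69, 0x88, 0x3b, 0x3b, 0x27]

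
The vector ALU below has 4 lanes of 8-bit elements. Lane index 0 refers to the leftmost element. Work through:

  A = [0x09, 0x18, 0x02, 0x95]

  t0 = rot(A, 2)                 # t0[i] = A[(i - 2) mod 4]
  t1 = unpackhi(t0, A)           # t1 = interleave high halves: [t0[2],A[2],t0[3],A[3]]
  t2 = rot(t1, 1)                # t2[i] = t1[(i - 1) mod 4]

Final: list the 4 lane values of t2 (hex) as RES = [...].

  t0: 02 95 09 18
  t1: 09 02 18 95
  t2: 95 09 02 18

RES = [0x95, 0x09, 0x02, 0x18]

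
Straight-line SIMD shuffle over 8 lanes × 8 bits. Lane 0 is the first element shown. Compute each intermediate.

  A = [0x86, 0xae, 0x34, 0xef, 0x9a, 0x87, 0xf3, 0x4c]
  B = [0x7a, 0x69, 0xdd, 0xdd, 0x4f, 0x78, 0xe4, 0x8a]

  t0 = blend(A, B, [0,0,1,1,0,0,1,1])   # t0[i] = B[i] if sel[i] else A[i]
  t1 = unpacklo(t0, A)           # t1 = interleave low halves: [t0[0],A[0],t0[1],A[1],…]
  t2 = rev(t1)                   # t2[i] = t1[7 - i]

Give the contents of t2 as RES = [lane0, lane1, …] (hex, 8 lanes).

RES = [0xef, 0xdd, 0x34, 0xdd, 0xae, 0xae, 0x86, 0x86]

t0 = [0x86, 0xae, 0xdd, 0xdd, 0x9a, 0x87, 0xe4, 0x8a]
t1 = [0x86, 0x86, 0xae, 0xae, 0xdd, 0x34, 0xdd, 0xef]
t2 = [0xef, 0xdd, 0x34, 0xdd, 0xae, 0xae, 0x86, 0x86]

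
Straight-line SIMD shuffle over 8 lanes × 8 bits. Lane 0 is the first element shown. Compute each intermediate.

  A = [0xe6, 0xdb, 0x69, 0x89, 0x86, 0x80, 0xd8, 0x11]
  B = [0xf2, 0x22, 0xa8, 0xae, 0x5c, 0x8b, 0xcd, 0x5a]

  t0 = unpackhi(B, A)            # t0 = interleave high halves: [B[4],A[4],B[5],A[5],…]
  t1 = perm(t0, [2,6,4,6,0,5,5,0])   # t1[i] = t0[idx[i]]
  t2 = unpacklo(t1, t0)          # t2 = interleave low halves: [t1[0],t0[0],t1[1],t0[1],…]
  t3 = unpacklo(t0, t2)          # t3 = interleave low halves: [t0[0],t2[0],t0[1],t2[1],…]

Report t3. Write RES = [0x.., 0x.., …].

RES = [0x5c, 0x8b, 0x86, 0x5c, 0x8b, 0x5a, 0x80, 0x86]

→ t0 |5c|86|8b|80|cd|d8|5a|11|
→ t1 |8b|5a|cd|5a|5c|d8|d8|5c|
→ t2 |8b|5c|5a|86|cd|8b|5a|80|
→ t3 |5c|8b|86|5c|8b|5a|80|86|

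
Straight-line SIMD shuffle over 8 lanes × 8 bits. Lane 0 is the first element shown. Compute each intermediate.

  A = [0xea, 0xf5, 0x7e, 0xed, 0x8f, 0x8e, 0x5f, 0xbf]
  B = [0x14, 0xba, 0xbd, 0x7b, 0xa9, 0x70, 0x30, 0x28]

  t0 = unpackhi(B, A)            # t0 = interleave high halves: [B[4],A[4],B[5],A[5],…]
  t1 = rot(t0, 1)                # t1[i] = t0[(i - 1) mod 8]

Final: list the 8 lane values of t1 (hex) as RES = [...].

→ t0 |a9|8f|70|8e|30|5f|28|bf|
→ t1 |bf|a9|8f|70|8e|30|5f|28|

RES = [ 0xbf  0xa9  0x8f  0x70  0x8e  0x30  0x5f  0x28 ]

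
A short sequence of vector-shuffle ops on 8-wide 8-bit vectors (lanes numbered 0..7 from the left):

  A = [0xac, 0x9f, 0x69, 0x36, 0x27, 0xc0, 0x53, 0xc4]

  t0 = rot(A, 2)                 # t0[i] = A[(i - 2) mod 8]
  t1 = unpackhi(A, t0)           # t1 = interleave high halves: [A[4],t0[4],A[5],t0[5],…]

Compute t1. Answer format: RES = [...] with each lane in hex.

→ t0 |53|c4|ac|9f|69|36|27|c0|
→ t1 |27|69|c0|36|53|27|c4|c0|

RES = [ 0x27  0x69  0xc0  0x36  0x53  0x27  0xc4  0xc0 ]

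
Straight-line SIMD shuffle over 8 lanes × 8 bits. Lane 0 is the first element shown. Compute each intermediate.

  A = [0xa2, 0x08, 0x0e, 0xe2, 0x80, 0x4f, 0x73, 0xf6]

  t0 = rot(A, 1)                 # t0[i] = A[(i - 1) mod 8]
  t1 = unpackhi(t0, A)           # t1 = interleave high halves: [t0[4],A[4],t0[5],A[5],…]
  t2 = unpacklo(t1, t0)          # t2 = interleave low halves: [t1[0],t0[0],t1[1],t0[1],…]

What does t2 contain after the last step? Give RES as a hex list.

t0 = [0xf6, 0xa2, 0x08, 0x0e, 0xe2, 0x80, 0x4f, 0x73]
t1 = [0xe2, 0x80, 0x80, 0x4f, 0x4f, 0x73, 0x73, 0xf6]
t2 = [0xe2, 0xf6, 0x80, 0xa2, 0x80, 0x08, 0x4f, 0x0e]

RES = [0xe2, 0xf6, 0x80, 0xa2, 0x80, 0x08, 0x4f, 0x0e]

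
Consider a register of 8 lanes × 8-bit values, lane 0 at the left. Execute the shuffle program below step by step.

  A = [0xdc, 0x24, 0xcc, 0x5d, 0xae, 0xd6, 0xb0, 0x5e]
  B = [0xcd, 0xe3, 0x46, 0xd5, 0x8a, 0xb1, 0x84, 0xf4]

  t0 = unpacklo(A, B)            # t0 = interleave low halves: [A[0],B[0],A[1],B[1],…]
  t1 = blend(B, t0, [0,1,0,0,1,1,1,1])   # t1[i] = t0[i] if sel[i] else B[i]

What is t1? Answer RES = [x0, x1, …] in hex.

RES = [0xcd, 0xcd, 0x46, 0xd5, 0xcc, 0x46, 0x5d, 0xd5]

t0 = [0xdc, 0xcd, 0x24, 0xe3, 0xcc, 0x46, 0x5d, 0xd5]
t1 = [0xcd, 0xcd, 0x46, 0xd5, 0xcc, 0x46, 0x5d, 0xd5]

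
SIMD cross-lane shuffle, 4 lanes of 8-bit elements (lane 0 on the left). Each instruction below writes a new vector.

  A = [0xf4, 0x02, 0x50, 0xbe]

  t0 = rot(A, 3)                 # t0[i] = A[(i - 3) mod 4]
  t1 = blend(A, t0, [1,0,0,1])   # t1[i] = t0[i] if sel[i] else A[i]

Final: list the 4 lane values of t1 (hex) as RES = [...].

RES = [ 0x02  0x02  0x50  0xf4 ]

  t0: 02 50 be f4
  t1: 02 02 50 f4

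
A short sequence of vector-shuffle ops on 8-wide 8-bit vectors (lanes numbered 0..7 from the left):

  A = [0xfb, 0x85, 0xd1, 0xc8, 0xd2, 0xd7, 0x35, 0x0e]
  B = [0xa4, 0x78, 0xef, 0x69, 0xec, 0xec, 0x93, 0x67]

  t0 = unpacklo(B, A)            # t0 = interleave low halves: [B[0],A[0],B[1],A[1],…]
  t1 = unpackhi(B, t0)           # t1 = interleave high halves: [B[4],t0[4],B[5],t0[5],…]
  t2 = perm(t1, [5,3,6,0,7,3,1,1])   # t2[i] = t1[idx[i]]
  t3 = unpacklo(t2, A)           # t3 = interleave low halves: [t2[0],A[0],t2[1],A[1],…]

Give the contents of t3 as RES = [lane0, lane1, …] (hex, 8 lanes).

RES = [0x69, 0xfb, 0xd1, 0x85, 0x67, 0xd1, 0xec, 0xc8]

→ t0 |a4|fb|78|85|ef|d1|69|c8|
→ t1 |ec|ef|ec|d1|93|69|67|c8|
→ t2 |69|d1|67|ec|c8|d1|ef|ef|
→ t3 |69|fb|d1|85|67|d1|ec|c8|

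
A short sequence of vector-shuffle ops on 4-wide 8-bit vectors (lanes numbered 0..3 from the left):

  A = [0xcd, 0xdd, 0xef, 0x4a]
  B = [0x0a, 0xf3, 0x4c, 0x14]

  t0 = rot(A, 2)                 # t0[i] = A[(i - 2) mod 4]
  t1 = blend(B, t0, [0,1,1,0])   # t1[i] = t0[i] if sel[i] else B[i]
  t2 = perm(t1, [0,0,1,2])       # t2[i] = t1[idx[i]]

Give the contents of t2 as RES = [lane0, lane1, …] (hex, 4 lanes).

t0 = [0xef, 0x4a, 0xcd, 0xdd]
t1 = [0x0a, 0x4a, 0xcd, 0x14]
t2 = [0x0a, 0x0a, 0x4a, 0xcd]

RES = [0x0a, 0x0a, 0x4a, 0xcd]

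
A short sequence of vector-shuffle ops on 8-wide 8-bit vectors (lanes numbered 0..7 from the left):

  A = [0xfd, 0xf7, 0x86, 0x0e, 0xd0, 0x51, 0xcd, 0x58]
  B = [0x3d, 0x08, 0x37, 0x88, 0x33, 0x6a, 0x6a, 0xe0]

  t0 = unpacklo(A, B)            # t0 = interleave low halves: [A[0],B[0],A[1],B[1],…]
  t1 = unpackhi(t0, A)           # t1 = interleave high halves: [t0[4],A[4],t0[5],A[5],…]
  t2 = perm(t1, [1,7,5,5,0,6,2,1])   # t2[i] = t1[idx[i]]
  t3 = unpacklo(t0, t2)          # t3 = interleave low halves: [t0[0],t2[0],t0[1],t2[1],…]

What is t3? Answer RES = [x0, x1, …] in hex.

t0 = [0xfd, 0x3d, 0xf7, 0x08, 0x86, 0x37, 0x0e, 0x88]
t1 = [0x86, 0xd0, 0x37, 0x51, 0x0e, 0xcd, 0x88, 0x58]
t2 = [0xd0, 0x58, 0xcd, 0xcd, 0x86, 0x88, 0x37, 0xd0]
t3 = [0xfd, 0xd0, 0x3d, 0x58, 0xf7, 0xcd, 0x08, 0xcd]

RES = [ 0xfd  0xd0  0x3d  0x58  0xf7  0xcd  0x08  0xcd ]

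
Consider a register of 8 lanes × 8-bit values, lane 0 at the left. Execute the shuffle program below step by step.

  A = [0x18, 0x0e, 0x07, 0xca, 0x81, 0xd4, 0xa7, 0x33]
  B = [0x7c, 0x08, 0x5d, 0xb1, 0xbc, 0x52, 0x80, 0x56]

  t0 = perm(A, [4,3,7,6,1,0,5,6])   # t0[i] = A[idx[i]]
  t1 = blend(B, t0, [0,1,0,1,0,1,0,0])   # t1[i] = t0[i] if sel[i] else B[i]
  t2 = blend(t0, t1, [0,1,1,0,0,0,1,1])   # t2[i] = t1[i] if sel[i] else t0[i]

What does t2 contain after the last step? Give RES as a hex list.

→ t0 |81|ca|33|a7|0e|18|d4|a7|
→ t1 |7c|ca|5d|a7|bc|18|80|56|
→ t2 |81|ca|5d|a7|0e|18|80|56|

RES = [ 0x81  0xca  0x5d  0xa7  0x0e  0x18  0x80  0x56 ]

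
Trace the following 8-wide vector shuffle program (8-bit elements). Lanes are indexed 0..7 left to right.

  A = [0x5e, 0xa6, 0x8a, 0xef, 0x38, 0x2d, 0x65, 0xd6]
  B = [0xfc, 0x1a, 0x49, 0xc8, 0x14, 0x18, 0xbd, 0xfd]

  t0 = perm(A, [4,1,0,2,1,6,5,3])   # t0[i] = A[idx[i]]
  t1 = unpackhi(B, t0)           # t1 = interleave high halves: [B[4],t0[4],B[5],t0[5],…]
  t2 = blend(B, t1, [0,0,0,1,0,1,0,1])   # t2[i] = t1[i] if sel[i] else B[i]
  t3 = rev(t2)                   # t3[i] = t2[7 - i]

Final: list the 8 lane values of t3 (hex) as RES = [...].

t0 = [0x38, 0xa6, 0x5e, 0x8a, 0xa6, 0x65, 0x2d, 0xef]
t1 = [0x14, 0xa6, 0x18, 0x65, 0xbd, 0x2d, 0xfd, 0xef]
t2 = [0xfc, 0x1a, 0x49, 0x65, 0x14, 0x2d, 0xbd, 0xef]
t3 = [0xef, 0xbd, 0x2d, 0x14, 0x65, 0x49, 0x1a, 0xfc]

RES = [0xef, 0xbd, 0x2d, 0x14, 0x65, 0x49, 0x1a, 0xfc]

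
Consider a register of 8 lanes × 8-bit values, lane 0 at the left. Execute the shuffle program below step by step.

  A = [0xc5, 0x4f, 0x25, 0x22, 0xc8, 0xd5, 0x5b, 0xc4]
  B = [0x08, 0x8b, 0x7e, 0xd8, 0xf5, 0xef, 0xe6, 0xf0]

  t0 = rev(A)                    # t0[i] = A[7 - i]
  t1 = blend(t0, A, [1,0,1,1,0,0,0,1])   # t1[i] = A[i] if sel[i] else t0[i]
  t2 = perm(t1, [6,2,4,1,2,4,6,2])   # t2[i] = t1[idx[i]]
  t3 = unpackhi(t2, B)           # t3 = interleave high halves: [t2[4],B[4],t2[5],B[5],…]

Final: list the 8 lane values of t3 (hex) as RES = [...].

  t0: c4 5b d5 c8 22 25 4f c5
  t1: c5 5b 25 22 22 25 4f c4
  t2: 4f 25 22 5b 25 22 4f 25
  t3: 25 f5 22 ef 4f e6 25 f0

RES = [0x25, 0xf5, 0x22, 0xef, 0x4f, 0xe6, 0x25, 0xf0]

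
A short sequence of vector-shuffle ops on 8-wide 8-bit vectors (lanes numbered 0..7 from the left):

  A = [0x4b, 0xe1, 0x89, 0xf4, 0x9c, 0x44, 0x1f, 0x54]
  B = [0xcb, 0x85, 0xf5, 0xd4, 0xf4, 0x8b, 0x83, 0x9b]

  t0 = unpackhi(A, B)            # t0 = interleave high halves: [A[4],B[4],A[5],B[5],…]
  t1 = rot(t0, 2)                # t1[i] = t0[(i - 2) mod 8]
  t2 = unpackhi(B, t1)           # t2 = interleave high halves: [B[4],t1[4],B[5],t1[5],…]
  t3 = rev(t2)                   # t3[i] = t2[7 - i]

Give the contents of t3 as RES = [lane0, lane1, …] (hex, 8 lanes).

RES = [0x83, 0x9b, 0x1f, 0x83, 0x8b, 0x8b, 0x44, 0xf4]

→ t0 |9c|f4|44|8b|1f|83|54|9b|
→ t1 |54|9b|9c|f4|44|8b|1f|83|
→ t2 |f4|44|8b|8b|83|1f|9b|83|
→ t3 |83|9b|1f|83|8b|8b|44|f4|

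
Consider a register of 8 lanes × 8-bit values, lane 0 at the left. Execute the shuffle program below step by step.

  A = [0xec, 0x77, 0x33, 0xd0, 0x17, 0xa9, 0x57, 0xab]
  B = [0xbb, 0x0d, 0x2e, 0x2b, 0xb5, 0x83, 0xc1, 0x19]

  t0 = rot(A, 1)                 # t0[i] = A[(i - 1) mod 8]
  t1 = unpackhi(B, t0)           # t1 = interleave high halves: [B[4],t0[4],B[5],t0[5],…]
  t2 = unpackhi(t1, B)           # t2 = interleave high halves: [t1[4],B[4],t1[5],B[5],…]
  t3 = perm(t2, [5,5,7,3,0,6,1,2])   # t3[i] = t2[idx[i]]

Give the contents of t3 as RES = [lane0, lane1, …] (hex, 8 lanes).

t0 = [0xab, 0xec, 0x77, 0x33, 0xd0, 0x17, 0xa9, 0x57]
t1 = [0xb5, 0xd0, 0x83, 0x17, 0xc1, 0xa9, 0x19, 0x57]
t2 = [0xc1, 0xb5, 0xa9, 0x83, 0x19, 0xc1, 0x57, 0x19]
t3 = [0xc1, 0xc1, 0x19, 0x83, 0xc1, 0x57, 0xb5, 0xa9]

RES = [0xc1, 0xc1, 0x19, 0x83, 0xc1, 0x57, 0xb5, 0xa9]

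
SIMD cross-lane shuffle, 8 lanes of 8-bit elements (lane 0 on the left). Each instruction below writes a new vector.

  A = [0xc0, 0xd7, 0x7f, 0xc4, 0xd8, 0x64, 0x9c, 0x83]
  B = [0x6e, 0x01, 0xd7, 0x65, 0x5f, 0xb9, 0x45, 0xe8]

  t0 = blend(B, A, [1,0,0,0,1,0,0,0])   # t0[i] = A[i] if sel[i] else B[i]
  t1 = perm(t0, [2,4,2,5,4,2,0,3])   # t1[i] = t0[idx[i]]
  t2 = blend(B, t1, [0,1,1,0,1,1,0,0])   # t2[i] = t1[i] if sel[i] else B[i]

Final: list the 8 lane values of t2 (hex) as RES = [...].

RES = [ 0x6e  0xd8  0xd7  0x65  0xd8  0xd7  0x45  0xe8 ]

  t0: c0 01 d7 65 d8 b9 45 e8
  t1: d7 d8 d7 b9 d8 d7 c0 65
  t2: 6e d8 d7 65 d8 d7 45 e8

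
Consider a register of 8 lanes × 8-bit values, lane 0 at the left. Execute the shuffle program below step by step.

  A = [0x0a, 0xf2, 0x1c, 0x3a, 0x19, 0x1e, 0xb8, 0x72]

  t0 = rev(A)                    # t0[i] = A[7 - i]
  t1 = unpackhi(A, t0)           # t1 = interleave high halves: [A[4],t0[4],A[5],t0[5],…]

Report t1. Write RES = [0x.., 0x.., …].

RES = [0x19, 0x3a, 0x1e, 0x1c, 0xb8, 0xf2, 0x72, 0x0a]

  t0: 72 b8 1e 19 3a 1c f2 0a
  t1: 19 3a 1e 1c b8 f2 72 0a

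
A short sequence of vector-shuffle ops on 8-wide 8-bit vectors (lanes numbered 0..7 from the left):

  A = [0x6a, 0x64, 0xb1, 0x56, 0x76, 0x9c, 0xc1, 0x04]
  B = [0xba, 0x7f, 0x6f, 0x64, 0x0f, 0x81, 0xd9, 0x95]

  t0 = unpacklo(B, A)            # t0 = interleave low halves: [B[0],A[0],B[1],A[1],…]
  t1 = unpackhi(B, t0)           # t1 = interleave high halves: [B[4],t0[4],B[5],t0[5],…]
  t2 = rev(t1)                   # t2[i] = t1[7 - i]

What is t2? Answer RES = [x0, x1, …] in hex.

t0 = [0xba, 0x6a, 0x7f, 0x64, 0x6f, 0xb1, 0x64, 0x56]
t1 = [0x0f, 0x6f, 0x81, 0xb1, 0xd9, 0x64, 0x95, 0x56]
t2 = [0x56, 0x95, 0x64, 0xd9, 0xb1, 0x81, 0x6f, 0x0f]

RES = [0x56, 0x95, 0x64, 0xd9, 0xb1, 0x81, 0x6f, 0x0f]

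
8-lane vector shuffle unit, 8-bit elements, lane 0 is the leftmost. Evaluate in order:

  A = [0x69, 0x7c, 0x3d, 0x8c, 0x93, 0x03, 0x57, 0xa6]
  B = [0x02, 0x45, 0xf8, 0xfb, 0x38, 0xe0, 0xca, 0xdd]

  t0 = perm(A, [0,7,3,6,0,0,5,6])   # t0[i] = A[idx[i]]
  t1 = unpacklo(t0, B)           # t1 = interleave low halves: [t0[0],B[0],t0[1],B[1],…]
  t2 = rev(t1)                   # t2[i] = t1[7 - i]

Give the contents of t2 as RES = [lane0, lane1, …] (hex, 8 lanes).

→ t0 |69|a6|8c|57|69|69|03|57|
→ t1 |69|02|a6|45|8c|f8|57|fb|
→ t2 |fb|57|f8|8c|45|a6|02|69|

RES = [ 0xfb  0x57  0xf8  0x8c  0x45  0xa6  0x02  0x69 ]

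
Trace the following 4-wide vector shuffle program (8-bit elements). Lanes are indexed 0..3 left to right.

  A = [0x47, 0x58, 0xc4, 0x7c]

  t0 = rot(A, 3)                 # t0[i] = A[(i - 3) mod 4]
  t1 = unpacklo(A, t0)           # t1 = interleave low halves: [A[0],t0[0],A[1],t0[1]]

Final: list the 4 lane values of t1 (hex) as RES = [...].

RES = [0x47, 0x58, 0x58, 0xc4]

t0 = [0x58, 0xc4, 0x7c, 0x47]
t1 = [0x47, 0x58, 0x58, 0xc4]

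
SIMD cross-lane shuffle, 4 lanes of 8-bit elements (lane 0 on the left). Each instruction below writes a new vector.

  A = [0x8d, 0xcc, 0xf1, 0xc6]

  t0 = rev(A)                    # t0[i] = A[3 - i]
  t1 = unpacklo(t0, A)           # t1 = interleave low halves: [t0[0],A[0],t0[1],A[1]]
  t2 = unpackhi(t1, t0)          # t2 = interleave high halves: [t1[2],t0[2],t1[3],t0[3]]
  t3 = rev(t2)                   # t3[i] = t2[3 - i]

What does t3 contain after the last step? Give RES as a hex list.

→ t0 |c6|f1|cc|8d|
→ t1 |c6|8d|f1|cc|
→ t2 |f1|cc|cc|8d|
→ t3 |8d|cc|cc|f1|

RES = [ 0x8d  0xcc  0xcc  0xf1 ]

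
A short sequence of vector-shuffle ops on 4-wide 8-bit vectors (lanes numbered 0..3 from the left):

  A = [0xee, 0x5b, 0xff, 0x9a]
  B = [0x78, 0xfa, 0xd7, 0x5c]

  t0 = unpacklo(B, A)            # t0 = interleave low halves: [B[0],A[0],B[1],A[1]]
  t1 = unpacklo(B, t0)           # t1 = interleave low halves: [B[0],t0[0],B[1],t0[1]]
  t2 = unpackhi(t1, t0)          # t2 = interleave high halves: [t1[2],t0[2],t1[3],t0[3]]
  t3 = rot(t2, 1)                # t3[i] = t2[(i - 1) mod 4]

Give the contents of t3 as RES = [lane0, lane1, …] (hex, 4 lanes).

RES = [0x5b, 0xfa, 0xfa, 0xee]

  t0: 78 ee fa 5b
  t1: 78 78 fa ee
  t2: fa fa ee 5b
  t3: 5b fa fa ee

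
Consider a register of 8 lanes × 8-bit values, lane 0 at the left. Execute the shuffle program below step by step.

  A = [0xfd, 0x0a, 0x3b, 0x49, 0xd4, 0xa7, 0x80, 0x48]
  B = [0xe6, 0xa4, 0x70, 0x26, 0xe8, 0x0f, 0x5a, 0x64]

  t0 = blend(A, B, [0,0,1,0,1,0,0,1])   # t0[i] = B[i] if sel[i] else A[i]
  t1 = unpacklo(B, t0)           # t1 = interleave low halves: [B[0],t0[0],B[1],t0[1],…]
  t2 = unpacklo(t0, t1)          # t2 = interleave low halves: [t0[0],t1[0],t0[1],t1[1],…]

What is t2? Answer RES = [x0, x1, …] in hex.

RES = [ 0xfd  0xe6  0x0a  0xfd  0x70  0xa4  0x49  0x0a ]

  t0: fd 0a 70 49 e8 a7 80 64
  t1: e6 fd a4 0a 70 70 26 49
  t2: fd e6 0a fd 70 a4 49 0a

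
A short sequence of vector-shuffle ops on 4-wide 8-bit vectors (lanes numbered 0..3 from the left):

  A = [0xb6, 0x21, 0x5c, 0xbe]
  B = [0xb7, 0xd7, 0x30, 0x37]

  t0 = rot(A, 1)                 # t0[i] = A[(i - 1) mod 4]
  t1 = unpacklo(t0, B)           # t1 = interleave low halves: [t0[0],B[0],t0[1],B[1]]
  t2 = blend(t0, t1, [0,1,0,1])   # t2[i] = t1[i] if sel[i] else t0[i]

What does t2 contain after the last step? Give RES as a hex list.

RES = [ 0xbe  0xb7  0x21  0xd7 ]

→ t0 |be|b6|21|5c|
→ t1 |be|b7|b6|d7|
→ t2 |be|b7|21|d7|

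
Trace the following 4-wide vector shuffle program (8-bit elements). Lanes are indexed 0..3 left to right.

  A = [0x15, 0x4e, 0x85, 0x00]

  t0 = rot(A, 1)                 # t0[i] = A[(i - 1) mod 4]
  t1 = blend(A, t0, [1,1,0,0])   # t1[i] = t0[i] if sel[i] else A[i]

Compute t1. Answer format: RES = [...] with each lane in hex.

RES = [0x00, 0x15, 0x85, 0x00]

→ t0 |00|15|4e|85|
→ t1 |00|15|85|00|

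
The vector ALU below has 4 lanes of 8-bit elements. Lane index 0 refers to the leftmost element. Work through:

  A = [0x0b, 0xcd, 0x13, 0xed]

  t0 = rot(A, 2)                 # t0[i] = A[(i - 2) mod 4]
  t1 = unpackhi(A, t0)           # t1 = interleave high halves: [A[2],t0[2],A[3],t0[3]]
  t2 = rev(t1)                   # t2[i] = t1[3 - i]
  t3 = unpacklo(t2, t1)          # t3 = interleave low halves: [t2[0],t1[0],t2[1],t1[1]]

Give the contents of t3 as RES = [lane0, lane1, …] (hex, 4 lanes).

RES = [0xcd, 0x13, 0xed, 0x0b]

→ t0 |13|ed|0b|cd|
→ t1 |13|0b|ed|cd|
→ t2 |cd|ed|0b|13|
→ t3 |cd|13|ed|0b|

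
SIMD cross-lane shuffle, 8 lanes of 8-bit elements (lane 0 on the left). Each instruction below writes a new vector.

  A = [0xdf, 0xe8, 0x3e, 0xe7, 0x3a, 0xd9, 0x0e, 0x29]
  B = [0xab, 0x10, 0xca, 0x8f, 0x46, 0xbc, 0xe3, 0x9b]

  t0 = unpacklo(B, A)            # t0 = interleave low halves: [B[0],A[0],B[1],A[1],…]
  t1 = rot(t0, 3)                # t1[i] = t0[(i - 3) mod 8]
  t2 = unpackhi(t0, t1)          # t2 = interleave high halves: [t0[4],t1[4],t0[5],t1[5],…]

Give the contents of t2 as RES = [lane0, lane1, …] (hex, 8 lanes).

  t0: ab df 10 e8 ca 3e 8f e7
  t1: 3e 8f e7 ab df 10 e8 ca
  t2: ca df 3e 10 8f e8 e7 ca

RES = [ 0xca  0xdf  0x3e  0x10  0x8f  0xe8  0xe7  0xca ]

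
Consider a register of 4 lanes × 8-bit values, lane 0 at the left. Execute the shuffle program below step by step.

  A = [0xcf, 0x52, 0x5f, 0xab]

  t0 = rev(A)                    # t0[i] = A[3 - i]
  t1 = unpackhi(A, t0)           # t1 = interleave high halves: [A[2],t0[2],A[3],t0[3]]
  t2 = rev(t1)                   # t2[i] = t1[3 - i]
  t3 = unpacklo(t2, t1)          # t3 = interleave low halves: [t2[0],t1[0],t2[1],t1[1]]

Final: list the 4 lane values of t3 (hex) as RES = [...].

RES = [0xcf, 0x5f, 0xab, 0x52]

  t0: ab 5f 52 cf
  t1: 5f 52 ab cf
  t2: cf ab 52 5f
  t3: cf 5f ab 52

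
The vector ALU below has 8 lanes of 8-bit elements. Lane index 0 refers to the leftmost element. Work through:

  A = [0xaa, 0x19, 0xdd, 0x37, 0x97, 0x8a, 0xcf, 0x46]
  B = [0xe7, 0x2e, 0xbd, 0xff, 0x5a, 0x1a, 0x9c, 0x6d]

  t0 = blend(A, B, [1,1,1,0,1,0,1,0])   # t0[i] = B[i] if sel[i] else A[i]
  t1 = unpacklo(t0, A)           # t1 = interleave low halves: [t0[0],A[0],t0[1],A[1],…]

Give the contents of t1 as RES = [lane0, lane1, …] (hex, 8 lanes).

t0 = [0xe7, 0x2e, 0xbd, 0x37, 0x5a, 0x8a, 0x9c, 0x46]
t1 = [0xe7, 0xaa, 0x2e, 0x19, 0xbd, 0xdd, 0x37, 0x37]

RES = [ 0xe7  0xaa  0x2e  0x19  0xbd  0xdd  0x37  0x37 ]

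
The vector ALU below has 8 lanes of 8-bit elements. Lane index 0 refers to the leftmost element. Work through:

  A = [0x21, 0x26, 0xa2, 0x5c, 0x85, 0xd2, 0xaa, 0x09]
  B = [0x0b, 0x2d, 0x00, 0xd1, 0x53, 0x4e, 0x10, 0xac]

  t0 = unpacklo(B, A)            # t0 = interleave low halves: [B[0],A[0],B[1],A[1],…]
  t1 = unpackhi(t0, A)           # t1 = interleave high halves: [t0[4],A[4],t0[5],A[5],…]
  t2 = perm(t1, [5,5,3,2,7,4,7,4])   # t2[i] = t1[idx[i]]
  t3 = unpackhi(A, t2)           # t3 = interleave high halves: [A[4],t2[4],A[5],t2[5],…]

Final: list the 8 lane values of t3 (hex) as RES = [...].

RES = [0x85, 0x09, 0xd2, 0xd1, 0xaa, 0x09, 0x09, 0xd1]

→ t0 |0b|21|2d|26|00|a2|d1|5c|
→ t1 |00|85|a2|d2|d1|aa|5c|09|
→ t2 |aa|aa|d2|a2|09|d1|09|d1|
→ t3 |85|09|d2|d1|aa|09|09|d1|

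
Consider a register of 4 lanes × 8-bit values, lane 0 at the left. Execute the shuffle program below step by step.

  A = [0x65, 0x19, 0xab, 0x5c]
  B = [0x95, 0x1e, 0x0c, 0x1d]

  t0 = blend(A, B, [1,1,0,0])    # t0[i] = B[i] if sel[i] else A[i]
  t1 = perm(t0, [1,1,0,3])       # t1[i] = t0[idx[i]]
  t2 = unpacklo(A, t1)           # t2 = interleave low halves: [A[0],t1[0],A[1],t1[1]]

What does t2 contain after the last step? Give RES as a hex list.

t0 = [0x95, 0x1e, 0xab, 0x5c]
t1 = [0x1e, 0x1e, 0x95, 0x5c]
t2 = [0x65, 0x1e, 0x19, 0x1e]

RES = [0x65, 0x1e, 0x19, 0x1e]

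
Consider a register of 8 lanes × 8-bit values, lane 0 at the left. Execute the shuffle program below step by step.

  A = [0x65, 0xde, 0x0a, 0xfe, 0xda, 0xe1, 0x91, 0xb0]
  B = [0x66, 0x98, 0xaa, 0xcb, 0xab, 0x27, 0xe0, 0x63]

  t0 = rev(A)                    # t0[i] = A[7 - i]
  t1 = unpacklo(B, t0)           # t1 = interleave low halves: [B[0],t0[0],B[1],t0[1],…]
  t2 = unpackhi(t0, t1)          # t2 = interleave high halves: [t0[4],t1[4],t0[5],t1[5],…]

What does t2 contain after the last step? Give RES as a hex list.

RES = [0xfe, 0xaa, 0x0a, 0xe1, 0xde, 0xcb, 0x65, 0xda]

  t0: b0 91 e1 da fe 0a de 65
  t1: 66 b0 98 91 aa e1 cb da
  t2: fe aa 0a e1 de cb 65 da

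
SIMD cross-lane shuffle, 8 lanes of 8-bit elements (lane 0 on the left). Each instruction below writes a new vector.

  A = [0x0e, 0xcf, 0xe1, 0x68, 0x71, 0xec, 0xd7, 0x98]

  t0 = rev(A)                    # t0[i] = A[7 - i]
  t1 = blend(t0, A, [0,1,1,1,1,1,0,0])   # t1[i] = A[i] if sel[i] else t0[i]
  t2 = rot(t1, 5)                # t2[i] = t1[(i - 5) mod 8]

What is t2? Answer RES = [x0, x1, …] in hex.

RES = [0x68, 0x71, 0xec, 0xcf, 0x0e, 0x98, 0xcf, 0xe1]

t0 = [0x98, 0xd7, 0xec, 0x71, 0x68, 0xe1, 0xcf, 0x0e]
t1 = [0x98, 0xcf, 0xe1, 0x68, 0x71, 0xec, 0xcf, 0x0e]
t2 = [0x68, 0x71, 0xec, 0xcf, 0x0e, 0x98, 0xcf, 0xe1]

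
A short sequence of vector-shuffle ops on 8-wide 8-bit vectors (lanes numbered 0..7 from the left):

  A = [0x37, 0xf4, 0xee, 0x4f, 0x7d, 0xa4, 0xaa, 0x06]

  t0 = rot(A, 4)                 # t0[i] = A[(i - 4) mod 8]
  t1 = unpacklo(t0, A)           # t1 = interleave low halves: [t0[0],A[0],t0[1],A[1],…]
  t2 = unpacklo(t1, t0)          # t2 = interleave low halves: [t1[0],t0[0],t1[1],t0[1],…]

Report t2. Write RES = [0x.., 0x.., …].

→ t0 |7d|a4|aa|06|37|f4|ee|4f|
→ t1 |7d|37|a4|f4|aa|ee|06|4f|
→ t2 |7d|7d|37|a4|a4|aa|f4|06|

RES = [0x7d, 0x7d, 0x37, 0xa4, 0xa4, 0xaa, 0xf4, 0x06]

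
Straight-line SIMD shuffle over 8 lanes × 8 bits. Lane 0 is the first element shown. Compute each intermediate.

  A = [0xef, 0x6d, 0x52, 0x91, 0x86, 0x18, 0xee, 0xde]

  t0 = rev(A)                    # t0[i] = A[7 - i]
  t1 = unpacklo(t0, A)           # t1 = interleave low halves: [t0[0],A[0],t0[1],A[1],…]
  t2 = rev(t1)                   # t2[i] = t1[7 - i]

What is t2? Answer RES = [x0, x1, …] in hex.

→ t0 |de|ee|18|86|91|52|6d|ef|
→ t1 |de|ef|ee|6d|18|52|86|91|
→ t2 |91|86|52|18|6d|ee|ef|de|

RES = [0x91, 0x86, 0x52, 0x18, 0x6d, 0xee, 0xef, 0xde]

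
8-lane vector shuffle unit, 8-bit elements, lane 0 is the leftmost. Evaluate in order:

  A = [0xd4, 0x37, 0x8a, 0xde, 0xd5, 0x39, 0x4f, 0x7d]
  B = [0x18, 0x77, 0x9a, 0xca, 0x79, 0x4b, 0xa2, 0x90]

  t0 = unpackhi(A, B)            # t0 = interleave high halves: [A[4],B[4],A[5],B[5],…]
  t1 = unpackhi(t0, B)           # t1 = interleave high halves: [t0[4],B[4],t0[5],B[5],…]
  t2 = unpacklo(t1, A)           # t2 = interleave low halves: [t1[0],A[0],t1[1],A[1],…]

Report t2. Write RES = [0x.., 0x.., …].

RES = [0x4f, 0xd4, 0x79, 0x37, 0xa2, 0x8a, 0x4b, 0xde]

→ t0 |d5|79|39|4b|4f|a2|7d|90|
→ t1 |4f|79|a2|4b|7d|a2|90|90|
→ t2 |4f|d4|79|37|a2|8a|4b|de|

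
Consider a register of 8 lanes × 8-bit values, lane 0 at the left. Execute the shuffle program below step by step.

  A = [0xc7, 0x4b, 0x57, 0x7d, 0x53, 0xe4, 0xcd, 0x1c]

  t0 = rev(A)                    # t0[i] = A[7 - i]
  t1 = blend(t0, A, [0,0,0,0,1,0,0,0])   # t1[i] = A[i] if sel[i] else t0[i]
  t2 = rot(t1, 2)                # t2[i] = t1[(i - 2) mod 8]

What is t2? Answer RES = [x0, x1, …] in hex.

RES = [ 0x4b  0xc7  0x1c  0xcd  0xe4  0x53  0x53  0x57 ]

t0 = [0x1c, 0xcd, 0xe4, 0x53, 0x7d, 0x57, 0x4b, 0xc7]
t1 = [0x1c, 0xcd, 0xe4, 0x53, 0x53, 0x57, 0x4b, 0xc7]
t2 = [0x4b, 0xc7, 0x1c, 0xcd, 0xe4, 0x53, 0x53, 0x57]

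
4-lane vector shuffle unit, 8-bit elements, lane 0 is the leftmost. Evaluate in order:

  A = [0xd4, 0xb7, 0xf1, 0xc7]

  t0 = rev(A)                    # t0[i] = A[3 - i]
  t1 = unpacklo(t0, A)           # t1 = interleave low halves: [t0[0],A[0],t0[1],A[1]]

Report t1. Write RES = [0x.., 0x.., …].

→ t0 |c7|f1|b7|d4|
→ t1 |c7|d4|f1|b7|

RES = [ 0xc7  0xd4  0xf1  0xb7 ]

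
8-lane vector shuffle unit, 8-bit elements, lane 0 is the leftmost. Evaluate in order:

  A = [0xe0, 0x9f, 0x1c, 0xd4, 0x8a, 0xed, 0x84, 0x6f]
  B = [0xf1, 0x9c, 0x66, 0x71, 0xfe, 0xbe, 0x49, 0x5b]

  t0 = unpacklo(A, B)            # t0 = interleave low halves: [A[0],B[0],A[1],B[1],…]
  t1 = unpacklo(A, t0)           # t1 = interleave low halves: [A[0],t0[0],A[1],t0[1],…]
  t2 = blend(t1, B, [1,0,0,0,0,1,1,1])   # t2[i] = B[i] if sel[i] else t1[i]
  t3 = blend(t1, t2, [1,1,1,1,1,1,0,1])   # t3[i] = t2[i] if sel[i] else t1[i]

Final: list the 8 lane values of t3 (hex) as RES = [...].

RES = [0xf1, 0xe0, 0x9f, 0xf1, 0x1c, 0xbe, 0xd4, 0x5b]

→ t0 |e0|f1|9f|9c|1c|66|d4|71|
→ t1 |e0|e0|9f|f1|1c|9f|d4|9c|
→ t2 |f1|e0|9f|f1|1c|be|49|5b|
→ t3 |f1|e0|9f|f1|1c|be|d4|5b|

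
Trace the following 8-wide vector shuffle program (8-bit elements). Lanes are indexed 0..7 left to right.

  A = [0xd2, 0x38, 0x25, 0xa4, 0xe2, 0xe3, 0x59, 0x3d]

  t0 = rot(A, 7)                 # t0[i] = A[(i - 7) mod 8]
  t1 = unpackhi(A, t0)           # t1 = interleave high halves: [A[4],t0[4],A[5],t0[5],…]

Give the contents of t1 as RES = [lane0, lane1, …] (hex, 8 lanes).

RES = [0xe2, 0xe3, 0xe3, 0x59, 0x59, 0x3d, 0x3d, 0xd2]

t0 = [0x38, 0x25, 0xa4, 0xe2, 0xe3, 0x59, 0x3d, 0xd2]
t1 = [0xe2, 0xe3, 0xe3, 0x59, 0x59, 0x3d, 0x3d, 0xd2]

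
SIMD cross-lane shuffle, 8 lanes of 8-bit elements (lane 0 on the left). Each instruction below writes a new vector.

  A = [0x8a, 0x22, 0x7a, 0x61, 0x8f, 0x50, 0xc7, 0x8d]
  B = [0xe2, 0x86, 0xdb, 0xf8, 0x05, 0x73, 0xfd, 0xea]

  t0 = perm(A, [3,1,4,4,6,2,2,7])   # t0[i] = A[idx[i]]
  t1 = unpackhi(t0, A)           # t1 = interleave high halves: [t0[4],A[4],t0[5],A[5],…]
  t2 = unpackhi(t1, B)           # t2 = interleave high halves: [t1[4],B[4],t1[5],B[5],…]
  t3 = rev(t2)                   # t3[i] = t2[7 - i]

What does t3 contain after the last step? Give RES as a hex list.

t0 = [0x61, 0x22, 0x8f, 0x8f, 0xc7, 0x7a, 0x7a, 0x8d]
t1 = [0xc7, 0x8f, 0x7a, 0x50, 0x7a, 0xc7, 0x8d, 0x8d]
t2 = [0x7a, 0x05, 0xc7, 0x73, 0x8d, 0xfd, 0x8d, 0xea]
t3 = [0xea, 0x8d, 0xfd, 0x8d, 0x73, 0xc7, 0x05, 0x7a]

RES = [ 0xea  0x8d  0xfd  0x8d  0x73  0xc7  0x05  0x7a ]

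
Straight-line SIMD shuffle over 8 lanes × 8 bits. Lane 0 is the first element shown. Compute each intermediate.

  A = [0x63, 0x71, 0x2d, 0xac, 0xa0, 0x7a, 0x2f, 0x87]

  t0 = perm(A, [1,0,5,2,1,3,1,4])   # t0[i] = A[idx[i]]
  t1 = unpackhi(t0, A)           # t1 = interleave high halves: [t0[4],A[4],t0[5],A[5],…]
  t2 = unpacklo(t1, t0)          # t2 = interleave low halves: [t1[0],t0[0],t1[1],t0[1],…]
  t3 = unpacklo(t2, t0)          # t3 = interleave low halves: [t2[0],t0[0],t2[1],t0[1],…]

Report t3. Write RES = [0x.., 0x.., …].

t0 = [0x71, 0x63, 0x7a, 0x2d, 0x71, 0xac, 0x71, 0xa0]
t1 = [0x71, 0xa0, 0xac, 0x7a, 0x71, 0x2f, 0xa0, 0x87]
t2 = [0x71, 0x71, 0xa0, 0x63, 0xac, 0x7a, 0x7a, 0x2d]
t3 = [0x71, 0x71, 0x71, 0x63, 0xa0, 0x7a, 0x63, 0x2d]

RES = [0x71, 0x71, 0x71, 0x63, 0xa0, 0x7a, 0x63, 0x2d]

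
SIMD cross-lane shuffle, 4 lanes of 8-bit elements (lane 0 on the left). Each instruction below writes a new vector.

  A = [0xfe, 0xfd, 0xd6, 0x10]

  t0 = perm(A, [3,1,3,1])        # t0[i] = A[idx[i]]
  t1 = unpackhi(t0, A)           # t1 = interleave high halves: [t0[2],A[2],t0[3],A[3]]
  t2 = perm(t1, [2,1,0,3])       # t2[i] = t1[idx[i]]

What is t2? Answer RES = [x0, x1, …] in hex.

→ t0 |10|fd|10|fd|
→ t1 |10|d6|fd|10|
→ t2 |fd|d6|10|10|

RES = [ 0xfd  0xd6  0x10  0x10 ]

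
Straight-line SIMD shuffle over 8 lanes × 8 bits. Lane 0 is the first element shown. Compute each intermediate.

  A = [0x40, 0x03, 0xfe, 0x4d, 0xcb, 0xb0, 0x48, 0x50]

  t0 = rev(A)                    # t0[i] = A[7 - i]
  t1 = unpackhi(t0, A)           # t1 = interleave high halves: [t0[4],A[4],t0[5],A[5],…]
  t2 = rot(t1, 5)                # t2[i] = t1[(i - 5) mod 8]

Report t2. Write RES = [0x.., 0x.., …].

→ t0 |50|48|b0|cb|4d|fe|03|40|
→ t1 |4d|cb|fe|b0|03|48|40|50|
→ t2 |b0|03|48|40|50|4d|cb|fe|

RES = [ 0xb0  0x03  0x48  0x40  0x50  0x4d  0xcb  0xfe ]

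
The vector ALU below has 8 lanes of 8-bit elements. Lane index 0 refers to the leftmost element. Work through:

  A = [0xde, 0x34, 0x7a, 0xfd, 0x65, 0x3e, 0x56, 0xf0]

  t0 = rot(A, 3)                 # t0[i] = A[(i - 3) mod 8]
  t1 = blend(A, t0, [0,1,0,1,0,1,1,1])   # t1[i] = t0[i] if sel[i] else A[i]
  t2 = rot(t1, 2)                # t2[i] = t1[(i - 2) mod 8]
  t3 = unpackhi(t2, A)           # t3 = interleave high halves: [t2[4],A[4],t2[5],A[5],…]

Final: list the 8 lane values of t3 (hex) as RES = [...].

RES = [0x7a, 0x65, 0xde, 0x3e, 0x65, 0x56, 0x7a, 0xf0]

→ t0 |3e|56|f0|de|34|7a|fd|65|
→ t1 |de|56|7a|de|65|7a|fd|65|
→ t2 |fd|65|de|56|7a|de|65|7a|
→ t3 |7a|65|de|3e|65|56|7a|f0|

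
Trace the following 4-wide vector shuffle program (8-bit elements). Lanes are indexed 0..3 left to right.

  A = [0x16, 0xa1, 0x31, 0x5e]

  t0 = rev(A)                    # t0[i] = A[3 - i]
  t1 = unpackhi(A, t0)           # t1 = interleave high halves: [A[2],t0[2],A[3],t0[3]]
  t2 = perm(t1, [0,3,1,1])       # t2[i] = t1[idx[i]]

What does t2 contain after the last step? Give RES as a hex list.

RES = [ 0x31  0x16  0xa1  0xa1 ]

→ t0 |5e|31|a1|16|
→ t1 |31|a1|5e|16|
→ t2 |31|16|a1|a1|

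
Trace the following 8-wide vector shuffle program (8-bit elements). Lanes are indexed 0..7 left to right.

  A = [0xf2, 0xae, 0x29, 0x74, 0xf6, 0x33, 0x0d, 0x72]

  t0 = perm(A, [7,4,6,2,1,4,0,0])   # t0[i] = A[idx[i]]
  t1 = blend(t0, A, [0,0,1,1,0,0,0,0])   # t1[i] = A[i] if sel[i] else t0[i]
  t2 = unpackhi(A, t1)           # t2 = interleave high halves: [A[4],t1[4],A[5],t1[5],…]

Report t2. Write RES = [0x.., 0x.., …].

→ t0 |72|f6|0d|29|ae|f6|f2|f2|
→ t1 |72|f6|29|74|ae|f6|f2|f2|
→ t2 |f6|ae|33|f6|0d|f2|72|f2|

RES = [ 0xf6  0xae  0x33  0xf6  0x0d  0xf2  0x72  0xf2 ]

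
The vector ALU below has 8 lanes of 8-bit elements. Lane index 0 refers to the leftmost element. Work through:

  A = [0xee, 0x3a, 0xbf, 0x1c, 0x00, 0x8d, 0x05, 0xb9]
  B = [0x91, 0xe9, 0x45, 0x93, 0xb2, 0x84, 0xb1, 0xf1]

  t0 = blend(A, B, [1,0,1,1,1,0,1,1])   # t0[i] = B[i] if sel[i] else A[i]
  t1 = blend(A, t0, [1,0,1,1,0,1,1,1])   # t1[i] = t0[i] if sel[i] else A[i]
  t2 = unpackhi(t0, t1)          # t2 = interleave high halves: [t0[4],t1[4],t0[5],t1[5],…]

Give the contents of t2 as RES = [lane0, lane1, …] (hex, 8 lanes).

RES = [ 0xb2  0x00  0x8d  0x8d  0xb1  0xb1  0xf1  0xf1 ]

t0 = [0x91, 0x3a, 0x45, 0x93, 0xb2, 0x8d, 0xb1, 0xf1]
t1 = [0x91, 0x3a, 0x45, 0x93, 0x00, 0x8d, 0xb1, 0xf1]
t2 = [0xb2, 0x00, 0x8d, 0x8d, 0xb1, 0xb1, 0xf1, 0xf1]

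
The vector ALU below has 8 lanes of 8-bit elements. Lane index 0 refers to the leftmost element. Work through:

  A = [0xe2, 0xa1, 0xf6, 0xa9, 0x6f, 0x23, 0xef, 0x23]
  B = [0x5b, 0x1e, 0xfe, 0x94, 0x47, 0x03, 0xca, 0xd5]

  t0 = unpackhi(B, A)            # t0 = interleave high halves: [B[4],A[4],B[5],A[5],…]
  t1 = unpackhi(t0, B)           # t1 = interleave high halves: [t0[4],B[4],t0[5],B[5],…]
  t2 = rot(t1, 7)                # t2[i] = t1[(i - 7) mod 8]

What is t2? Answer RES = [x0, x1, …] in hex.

  t0: 47 6f 03 23 ca ef d5 23
  t1: ca 47 ef 03 d5 ca 23 d5
  t2: 47 ef 03 d5 ca 23 d5 ca

RES = [0x47, 0xef, 0x03, 0xd5, 0xca, 0x23, 0xd5, 0xca]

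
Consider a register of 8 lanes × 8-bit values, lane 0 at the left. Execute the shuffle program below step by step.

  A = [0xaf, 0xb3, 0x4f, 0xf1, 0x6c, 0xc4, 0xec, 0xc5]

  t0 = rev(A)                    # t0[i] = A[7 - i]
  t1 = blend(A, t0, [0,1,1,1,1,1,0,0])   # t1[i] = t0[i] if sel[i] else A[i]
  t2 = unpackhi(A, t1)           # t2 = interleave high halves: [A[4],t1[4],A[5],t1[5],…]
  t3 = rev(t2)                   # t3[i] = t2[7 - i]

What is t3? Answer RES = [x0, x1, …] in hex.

RES = [0xc5, 0xc5, 0xec, 0xec, 0x4f, 0xc4, 0xf1, 0x6c]

t0 = [0xc5, 0xec, 0xc4, 0x6c, 0xf1, 0x4f, 0xb3, 0xaf]
t1 = [0xaf, 0xec, 0xc4, 0x6c, 0xf1, 0x4f, 0xec, 0xc5]
t2 = [0x6c, 0xf1, 0xc4, 0x4f, 0xec, 0xec, 0xc5, 0xc5]
t3 = [0xc5, 0xc5, 0xec, 0xec, 0x4f, 0xc4, 0xf1, 0x6c]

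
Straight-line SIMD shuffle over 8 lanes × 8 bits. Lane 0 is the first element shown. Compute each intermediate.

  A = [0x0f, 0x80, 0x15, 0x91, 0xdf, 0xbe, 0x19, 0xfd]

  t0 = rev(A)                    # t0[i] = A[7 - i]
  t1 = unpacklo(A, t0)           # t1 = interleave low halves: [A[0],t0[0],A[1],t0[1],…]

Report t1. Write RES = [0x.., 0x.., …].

  t0: fd 19 be df 91 15 80 0f
  t1: 0f fd 80 19 15 be 91 df

RES = [0x0f, 0xfd, 0x80, 0x19, 0x15, 0xbe, 0x91, 0xdf]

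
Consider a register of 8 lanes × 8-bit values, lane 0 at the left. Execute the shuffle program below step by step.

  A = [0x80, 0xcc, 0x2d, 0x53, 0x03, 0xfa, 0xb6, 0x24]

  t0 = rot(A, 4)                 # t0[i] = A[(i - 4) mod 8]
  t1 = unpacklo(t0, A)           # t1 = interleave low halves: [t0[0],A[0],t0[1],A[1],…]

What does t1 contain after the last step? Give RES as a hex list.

RES = [0x03, 0x80, 0xfa, 0xcc, 0xb6, 0x2d, 0x24, 0x53]

  t0: 03 fa b6 24 80 cc 2d 53
  t1: 03 80 fa cc b6 2d 24 53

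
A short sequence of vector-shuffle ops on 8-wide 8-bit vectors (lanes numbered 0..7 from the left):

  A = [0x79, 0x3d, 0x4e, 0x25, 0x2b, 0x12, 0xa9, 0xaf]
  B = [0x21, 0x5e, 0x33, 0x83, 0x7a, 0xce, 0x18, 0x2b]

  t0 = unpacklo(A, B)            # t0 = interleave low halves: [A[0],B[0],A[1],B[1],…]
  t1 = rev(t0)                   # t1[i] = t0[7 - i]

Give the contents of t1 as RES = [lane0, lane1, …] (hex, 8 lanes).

RES = [0x83, 0x25, 0x33, 0x4e, 0x5e, 0x3d, 0x21, 0x79]

→ t0 |79|21|3d|5e|4e|33|25|83|
→ t1 |83|25|33|4e|5e|3d|21|79|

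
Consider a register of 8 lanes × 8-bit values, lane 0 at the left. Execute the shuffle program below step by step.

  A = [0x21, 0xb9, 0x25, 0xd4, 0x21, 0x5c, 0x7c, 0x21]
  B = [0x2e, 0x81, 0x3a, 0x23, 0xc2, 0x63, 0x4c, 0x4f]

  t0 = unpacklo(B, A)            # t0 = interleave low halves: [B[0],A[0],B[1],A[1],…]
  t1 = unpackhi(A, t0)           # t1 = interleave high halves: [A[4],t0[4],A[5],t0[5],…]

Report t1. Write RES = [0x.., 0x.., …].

t0 = [0x2e, 0x21, 0x81, 0xb9, 0x3a, 0x25, 0x23, 0xd4]
t1 = [0x21, 0x3a, 0x5c, 0x25, 0x7c, 0x23, 0x21, 0xd4]

RES = [0x21, 0x3a, 0x5c, 0x25, 0x7c, 0x23, 0x21, 0xd4]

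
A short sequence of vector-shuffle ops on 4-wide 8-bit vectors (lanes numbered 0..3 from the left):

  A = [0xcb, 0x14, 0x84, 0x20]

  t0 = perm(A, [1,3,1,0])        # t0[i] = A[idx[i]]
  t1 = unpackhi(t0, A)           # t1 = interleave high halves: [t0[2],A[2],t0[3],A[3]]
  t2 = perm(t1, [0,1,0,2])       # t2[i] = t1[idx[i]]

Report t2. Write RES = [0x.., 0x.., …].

RES = [ 0x14  0x84  0x14  0xcb ]

t0 = [0x14, 0x20, 0x14, 0xcb]
t1 = [0x14, 0x84, 0xcb, 0x20]
t2 = [0x14, 0x84, 0x14, 0xcb]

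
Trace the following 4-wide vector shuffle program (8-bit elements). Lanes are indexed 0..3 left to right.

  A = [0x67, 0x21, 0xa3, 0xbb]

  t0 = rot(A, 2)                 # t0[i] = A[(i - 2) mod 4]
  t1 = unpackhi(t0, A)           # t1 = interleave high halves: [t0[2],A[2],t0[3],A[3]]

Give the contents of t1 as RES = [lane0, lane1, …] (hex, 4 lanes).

RES = [ 0x67  0xa3  0x21  0xbb ]

→ t0 |a3|bb|67|21|
→ t1 |67|a3|21|bb|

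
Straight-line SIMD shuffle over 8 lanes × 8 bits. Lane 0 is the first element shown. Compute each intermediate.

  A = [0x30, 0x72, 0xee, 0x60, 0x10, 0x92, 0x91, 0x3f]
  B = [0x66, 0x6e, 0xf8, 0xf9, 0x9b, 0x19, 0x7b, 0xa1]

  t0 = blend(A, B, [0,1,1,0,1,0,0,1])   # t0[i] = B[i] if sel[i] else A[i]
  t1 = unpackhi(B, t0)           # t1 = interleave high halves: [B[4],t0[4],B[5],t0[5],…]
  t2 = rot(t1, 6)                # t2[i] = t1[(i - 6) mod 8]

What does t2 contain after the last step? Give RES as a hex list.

→ t0 |30|6e|f8|60|9b|92|91|a1|
→ t1 |9b|9b|19|92|7b|91|a1|a1|
→ t2 |19|92|7b|91|a1|a1|9b|9b|

RES = [ 0x19  0x92  0x7b  0x91  0xa1  0xa1  0x9b  0x9b ]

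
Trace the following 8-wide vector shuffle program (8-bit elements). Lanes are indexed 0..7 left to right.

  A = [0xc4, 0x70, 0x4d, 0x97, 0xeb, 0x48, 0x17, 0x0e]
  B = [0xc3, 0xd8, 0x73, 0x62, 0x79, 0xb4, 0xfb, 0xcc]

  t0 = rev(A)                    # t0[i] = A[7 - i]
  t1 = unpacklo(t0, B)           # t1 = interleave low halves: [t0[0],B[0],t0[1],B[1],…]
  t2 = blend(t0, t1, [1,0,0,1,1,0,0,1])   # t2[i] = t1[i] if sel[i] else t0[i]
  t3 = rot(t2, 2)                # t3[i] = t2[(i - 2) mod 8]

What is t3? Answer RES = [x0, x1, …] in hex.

→ t0 |0e|17|48|eb|97|4d|70|c4|
→ t1 |0e|c3|17|d8|48|73|eb|62|
→ t2 |0e|17|48|d8|48|4d|70|62|
→ t3 |70|62|0e|17|48|d8|48|4d|

RES = [ 0x70  0x62  0x0e  0x17  0x48  0xd8  0x48  0x4d ]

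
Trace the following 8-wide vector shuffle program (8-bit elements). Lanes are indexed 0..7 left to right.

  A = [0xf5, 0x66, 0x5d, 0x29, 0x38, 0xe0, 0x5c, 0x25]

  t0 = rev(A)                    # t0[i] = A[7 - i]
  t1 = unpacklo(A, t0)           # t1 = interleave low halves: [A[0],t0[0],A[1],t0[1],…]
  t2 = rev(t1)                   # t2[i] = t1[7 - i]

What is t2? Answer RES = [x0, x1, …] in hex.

RES = [ 0x38  0x29  0xe0  0x5d  0x5c  0x66  0x25  0xf5 ]

t0 = [0x25, 0x5c, 0xe0, 0x38, 0x29, 0x5d, 0x66, 0xf5]
t1 = [0xf5, 0x25, 0x66, 0x5c, 0x5d, 0xe0, 0x29, 0x38]
t2 = [0x38, 0x29, 0xe0, 0x5d, 0x5c, 0x66, 0x25, 0xf5]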